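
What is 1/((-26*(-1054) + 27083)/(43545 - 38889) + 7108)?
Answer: 4656/33149335 ≈ 0.00014046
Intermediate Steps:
1/((-26*(-1054) + 27083)/(43545 - 38889) + 7108) = 1/((27404 + 27083)/4656 + 7108) = 1/(54487*(1/4656) + 7108) = 1/(54487/4656 + 7108) = 1/(33149335/4656) = 4656/33149335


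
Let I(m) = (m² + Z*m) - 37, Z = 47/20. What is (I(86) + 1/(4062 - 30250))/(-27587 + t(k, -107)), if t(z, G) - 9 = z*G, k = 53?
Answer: -990050429/4353624060 ≈ -0.22741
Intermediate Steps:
Z = 47/20 (Z = 47*(1/20) = 47/20 ≈ 2.3500)
I(m) = -37 + m² + 47*m/20 (I(m) = (m² + 47*m/20) - 37 = -37 + m² + 47*m/20)
t(z, G) = 9 + G*z (t(z, G) = 9 + z*G = 9 + G*z)
(I(86) + 1/(4062 - 30250))/(-27587 + t(k, -107)) = ((-37 + 86² + (47/20)*86) + 1/(4062 - 30250))/(-27587 + (9 - 107*53)) = ((-37 + 7396 + 2021/10) + 1/(-26188))/(-27587 + (9 - 5671)) = (75611/10 - 1/26188)/(-27587 - 5662) = (990050429/130940)/(-33249) = (990050429/130940)*(-1/33249) = -990050429/4353624060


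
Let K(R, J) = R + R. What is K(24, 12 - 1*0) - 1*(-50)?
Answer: 98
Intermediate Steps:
K(R, J) = 2*R
K(24, 12 - 1*0) - 1*(-50) = 2*24 - 1*(-50) = 48 + 50 = 98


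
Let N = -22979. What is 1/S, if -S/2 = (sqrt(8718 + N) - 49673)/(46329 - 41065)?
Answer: 5028436/94900815 + 1316*I*sqrt(14261)/1233710595 ≈ 0.052986 + 0.00012738*I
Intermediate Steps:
S = 49673/2632 - I*sqrt(14261)/2632 (S = -2*(sqrt(8718 - 22979) - 49673)/(46329 - 41065) = -2*(sqrt(-14261) - 49673)/5264 = -2*(I*sqrt(14261) - 49673)/5264 = -2*(-49673 + I*sqrt(14261))/5264 = -2*(-49673/5264 + I*sqrt(14261)/5264) = 49673/2632 - I*sqrt(14261)/2632 ≈ 18.873 - 0.045372*I)
1/S = 1/(49673/2632 - I*sqrt(14261)/2632)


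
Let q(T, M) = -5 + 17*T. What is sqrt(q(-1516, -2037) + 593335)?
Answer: 3*sqrt(63062) ≈ 753.36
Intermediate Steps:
sqrt(q(-1516, -2037) + 593335) = sqrt((-5 + 17*(-1516)) + 593335) = sqrt((-5 - 25772) + 593335) = sqrt(-25777 + 593335) = sqrt(567558) = 3*sqrt(63062)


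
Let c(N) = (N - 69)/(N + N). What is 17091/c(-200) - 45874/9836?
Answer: 33615245147/1322942 ≈ 25409.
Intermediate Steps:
c(N) = (-69 + N)/(2*N) (c(N) = (-69 + N)/((2*N)) = (-69 + N)*(1/(2*N)) = (-69 + N)/(2*N))
17091/c(-200) - 45874/9836 = 17091/(((1/2)*(-69 - 200)/(-200))) - 45874/9836 = 17091/(((1/2)*(-1/200)*(-269))) - 45874*1/9836 = 17091/(269/400) - 22937/4918 = 17091*(400/269) - 22937/4918 = 6836400/269 - 22937/4918 = 33615245147/1322942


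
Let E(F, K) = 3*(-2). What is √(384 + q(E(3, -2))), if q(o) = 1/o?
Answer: 7*√282/6 ≈ 19.592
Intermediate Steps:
E(F, K) = -6
√(384 + q(E(3, -2))) = √(384 + 1/(-6)) = √(384 - ⅙) = √(2303/6) = 7*√282/6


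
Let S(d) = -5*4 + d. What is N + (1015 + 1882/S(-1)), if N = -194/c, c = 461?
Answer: 8954539/9681 ≈ 924.96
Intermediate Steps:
S(d) = -20 + d
N = -194/461 ≈ -0.42082
N + (1015 + 1882/S(-1)) = -194/461 + (1015 + 1882/(-20 - 1)) = -194/461 + (1015 + 1882/(-21)) = -194/461 + (1015 + 1882*(-1/21)) = -194/461 + (1015 - 1882/21) = -194/461 + 19433/21 = 8954539/9681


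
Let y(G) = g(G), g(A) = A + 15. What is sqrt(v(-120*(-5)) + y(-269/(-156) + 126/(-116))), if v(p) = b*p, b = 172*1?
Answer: sqrt(528117675657)/2262 ≈ 321.27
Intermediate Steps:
g(A) = 15 + A
y(G) = 15 + G
b = 172
v(p) = 172*p
sqrt(v(-120*(-5)) + y(-269/(-156) + 126/(-116))) = sqrt(172*(-120*(-5)) + (15 + (-269/(-156) + 126/(-116)))) = sqrt(172*600 + (15 + (-269*(-1/156) + 126*(-1/116)))) = sqrt(103200 + (15 + (269/156 - 63/58))) = sqrt(103200 + (15 + 2887/4524)) = sqrt(103200 + 70747/4524) = sqrt(466947547/4524) = sqrt(528117675657)/2262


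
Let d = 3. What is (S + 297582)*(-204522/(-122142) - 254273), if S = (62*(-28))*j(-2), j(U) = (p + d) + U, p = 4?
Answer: -1495414929351348/20357 ≈ -7.3459e+10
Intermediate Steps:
j(U) = 7 + U (j(U) = (4 + 3) + U = 7 + U)
S = -8680 (S = (62*(-28))*(7 - 2) = -1736*5 = -8680)
(S + 297582)*(-204522/(-122142) - 254273) = (-8680 + 297582)*(-204522/(-122142) - 254273) = 288902*(-204522*(-1/122142) - 254273) = 288902*(34087/20357 - 254273) = 288902*(-5176201374/20357) = -1495414929351348/20357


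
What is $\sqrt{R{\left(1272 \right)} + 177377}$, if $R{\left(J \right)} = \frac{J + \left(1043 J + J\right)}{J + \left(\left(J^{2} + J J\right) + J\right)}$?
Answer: $\frac{\sqrt{3184988782}}{134} \approx 421.16$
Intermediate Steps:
$R{\left(J \right)} = \frac{1045 J}{2 J + 2 J^{2}}$ ($R{\left(J \right)} = \frac{J + 1044 J}{J + \left(\left(J^{2} + J^{2}\right) + J\right)} = \frac{1045 J}{J + \left(2 J^{2} + J\right)} = \frac{1045 J}{J + \left(J + 2 J^{2}\right)} = \frac{1045 J}{2 J + 2 J^{2}}$)
$\sqrt{R{\left(1272 \right)} + 177377} = \sqrt{\frac{1045}{2 \left(1 + 1272\right)} + 177377} = \sqrt{\frac{1045}{2 \cdot 1273} + 177377} = \sqrt{\frac{1045}{2} \cdot \frac{1}{1273} + 177377} = \sqrt{\frac{55}{134} + 177377} = \sqrt{\frac{23768573}{134}} = \frac{\sqrt{3184988782}}{134}$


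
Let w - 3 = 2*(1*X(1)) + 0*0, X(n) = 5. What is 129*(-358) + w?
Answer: -46169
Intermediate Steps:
w = 13 (w = 3 + (2*(1*5) + 0*0) = 3 + (2*5 + 0) = 3 + (10 + 0) = 3 + 10 = 13)
129*(-358) + w = 129*(-358) + 13 = -46182 + 13 = -46169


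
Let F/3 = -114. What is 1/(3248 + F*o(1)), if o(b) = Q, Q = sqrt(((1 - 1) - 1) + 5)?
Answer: 1/2564 ≈ 0.00039002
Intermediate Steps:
Q = 2 (Q = sqrt((0 - 1) + 5) = sqrt(-1 + 5) = sqrt(4) = 2)
o(b) = 2
F = -342 (F = 3*(-114) = -342)
1/(3248 + F*o(1)) = 1/(3248 - 342*2) = 1/(3248 - 684) = 1/2564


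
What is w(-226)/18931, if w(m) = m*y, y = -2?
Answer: 452/18931 ≈ 0.023876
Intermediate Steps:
w(m) = -2*m (w(m) = m*(-2) = -2*m)
w(-226)/18931 = -2*(-226)/18931 = 452*(1/18931) = 452/18931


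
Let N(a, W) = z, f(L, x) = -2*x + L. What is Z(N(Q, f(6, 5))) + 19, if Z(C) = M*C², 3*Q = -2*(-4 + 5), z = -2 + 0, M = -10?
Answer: -21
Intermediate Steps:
f(L, x) = L - 2*x
z = -2
Q = -⅔ (Q = (-2*(-4 + 5))/3 = (-2*1)/3 = (⅓)*(-2) = -⅔ ≈ -0.66667)
N(a, W) = -2
Z(C) = -10*C²
Z(N(Q, f(6, 5))) + 19 = -10*(-2)² + 19 = -10*4 + 19 = -40 + 19 = -21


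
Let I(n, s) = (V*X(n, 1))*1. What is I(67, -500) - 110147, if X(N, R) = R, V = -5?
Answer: -110152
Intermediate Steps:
I(n, s) = -5 (I(n, s) = -5*1*1 = -5*1 = -5)
I(67, -500) - 110147 = -5 - 110147 = -110152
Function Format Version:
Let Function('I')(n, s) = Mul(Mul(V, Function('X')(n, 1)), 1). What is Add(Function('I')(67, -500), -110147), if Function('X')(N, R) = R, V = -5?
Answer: -110152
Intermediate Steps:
Function('I')(n, s) = -5 (Function('I')(n, s) = Mul(Mul(-5, 1), 1) = Mul(-5, 1) = -5)
Add(Function('I')(67, -500), -110147) = Add(-5, -110147) = -110152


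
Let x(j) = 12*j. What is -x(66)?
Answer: -792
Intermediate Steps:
-x(66) = -12*66 = -1*792 = -792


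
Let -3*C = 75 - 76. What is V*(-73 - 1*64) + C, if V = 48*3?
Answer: -59183/3 ≈ -19728.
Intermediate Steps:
V = 144
C = ⅓ (C = -(75 - 76)/3 = -⅓*(-1) = ⅓ ≈ 0.33333)
V*(-73 - 1*64) + C = 144*(-73 - 1*64) + ⅓ = 144*(-73 - 64) + ⅓ = 144*(-137) + ⅓ = -19728 + ⅓ = -59183/3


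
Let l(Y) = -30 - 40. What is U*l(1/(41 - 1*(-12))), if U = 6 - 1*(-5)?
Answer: -770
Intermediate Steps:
l(Y) = -70
U = 11 (U = 6 + 5 = 11)
U*l(1/(41 - 1*(-12))) = 11*(-70) = -770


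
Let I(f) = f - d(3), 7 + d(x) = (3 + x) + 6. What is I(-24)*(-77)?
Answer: 2233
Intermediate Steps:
d(x) = 2 + x (d(x) = -7 + ((3 + x) + 6) = -7 + (9 + x) = 2 + x)
I(f) = -5 + f (I(f) = f - (2 + 3) = f - 1*5 = f - 5 = -5 + f)
I(-24)*(-77) = (-5 - 24)*(-77) = -29*(-77) = 2233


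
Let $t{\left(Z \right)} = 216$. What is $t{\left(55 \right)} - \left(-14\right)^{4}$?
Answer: $-38200$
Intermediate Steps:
$t{\left(55 \right)} - \left(-14\right)^{4} = 216 - \left(-14\right)^{4} = 216 - 38416 = -38200$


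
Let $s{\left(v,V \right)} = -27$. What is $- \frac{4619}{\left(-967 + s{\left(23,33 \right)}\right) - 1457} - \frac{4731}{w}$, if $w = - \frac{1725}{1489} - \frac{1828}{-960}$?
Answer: $- \frac{4142601723373}{653125323} \approx -6342.7$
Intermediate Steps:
$w = \frac{266473}{357360}$ ($w = \left(-1725\right) \frac{1}{1489} - - \frac{457}{240} = - \frac{1725}{1489} + \frac{457}{240} = \frac{266473}{357360} \approx 0.74567$)
$- \frac{4619}{\left(-967 + s{\left(23,33 \right)}\right) - 1457} - \frac{4731}{w} = - \frac{4619}{\left(-967 - 27\right) - 1457} - \frac{4731}{\frac{266473}{357360}} = - \frac{4619}{-994 - 1457} - \frac{1690670160}{266473} = - \frac{4619}{-2451} - \frac{1690670160}{266473} = \left(-4619\right) \left(- \frac{1}{2451}\right) - \frac{1690670160}{266473} = \frac{4619}{2451} - \frac{1690670160}{266473} = - \frac{4142601723373}{653125323}$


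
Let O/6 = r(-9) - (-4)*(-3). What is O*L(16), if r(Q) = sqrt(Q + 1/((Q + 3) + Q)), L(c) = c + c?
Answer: -2304 + 128*I*sqrt(510)/5 ≈ -2304.0 + 578.13*I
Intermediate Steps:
L(c) = 2*c
r(Q) = sqrt(Q + 1/(3 + 2*Q)) (r(Q) = sqrt(Q + 1/((3 + Q) + Q)) = sqrt(Q + 1/(3 + 2*Q)))
O = -72 + 4*I*sqrt(510)/5 (O = 6*(sqrt((1 - 9*(3 + 2*(-9)))/(3 + 2*(-9))) - (-4)*(-3)) = 6*(sqrt((1 - 9*(3 - 18))/(3 - 18)) - 1*12) = 6*(sqrt((1 - 9*(-15))/(-15)) - 12) = 6*(sqrt(-(1 + 135)/15) - 12) = 6*(sqrt(-1/15*136) - 12) = 6*(sqrt(-136/15) - 12) = 6*(2*I*sqrt(510)/15 - 12) = 6*(-12 + 2*I*sqrt(510)/15) = -72 + 4*I*sqrt(510)/5 ≈ -72.0 + 18.067*I)
O*L(16) = (-72 + 4*I*sqrt(510)/5)*(2*16) = (-72 + 4*I*sqrt(510)/5)*32 = -2304 + 128*I*sqrt(510)/5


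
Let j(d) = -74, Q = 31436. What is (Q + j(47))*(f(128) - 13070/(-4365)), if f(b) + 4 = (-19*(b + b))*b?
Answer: -5681996697076/291 ≈ -1.9526e+10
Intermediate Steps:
f(b) = -4 - 38*b² (f(b) = -4 + (-19*(b + b))*b = -4 + (-38*b)*b = -4 - 38*b²)
(Q + j(47))*(f(128) - 13070/(-4365)) = (31436 - 74)*((-4 - 38*128²) - 13070/(-4365)) = 31362*((-4 - 38*16384) - 13070*(-1/4365)) = 31362*((-4 - 622592) + 2614/873) = 31362*(-622596 + 2614/873) = 31362*(-543523694/873) = -5681996697076/291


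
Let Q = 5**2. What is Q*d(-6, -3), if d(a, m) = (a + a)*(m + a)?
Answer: 2700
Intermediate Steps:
d(a, m) = 2*a*(a + m) (d(a, m) = (2*a)*(a + m) = 2*a*(a + m))
Q = 25
Q*d(-6, -3) = 25*(2*(-6)*(-6 - 3)) = 25*(2*(-6)*(-9)) = 25*108 = 2700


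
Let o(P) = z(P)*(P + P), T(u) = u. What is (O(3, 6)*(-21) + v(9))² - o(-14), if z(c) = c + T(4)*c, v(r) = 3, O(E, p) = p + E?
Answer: 32636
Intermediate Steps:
O(E, p) = E + p
z(c) = 5*c (z(c) = c + 4*c = 5*c)
o(P) = 10*P² (o(P) = (5*P)*(P + P) = (5*P)*(2*P) = 10*P²)
(O(3, 6)*(-21) + v(9))² - o(-14) = ((3 + 6)*(-21) + 3)² - 10*(-14)² = (9*(-21) + 3)² - 10*196 = (-189 + 3)² - 1*1960 = (-186)² - 1960 = 34596 - 1960 = 32636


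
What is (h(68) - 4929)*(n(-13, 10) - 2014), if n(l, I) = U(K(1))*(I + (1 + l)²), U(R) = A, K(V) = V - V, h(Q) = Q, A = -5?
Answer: 13533024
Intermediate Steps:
K(V) = 0
U(R) = -5
n(l, I) = -5*I - 5*(1 + l)² (n(l, I) = -5*(I + (1 + l)²) = -5*I - 5*(1 + l)²)
(h(68) - 4929)*(n(-13, 10) - 2014) = (68 - 4929)*((-5*10 - 5*(1 - 13)²) - 2014) = -4861*((-50 - 5*(-12)²) - 2014) = -4861*((-50 - 5*144) - 2014) = -4861*((-50 - 720) - 2014) = -4861*(-770 - 2014) = -4861*(-2784) = 13533024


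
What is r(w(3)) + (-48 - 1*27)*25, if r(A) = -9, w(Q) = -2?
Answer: -1884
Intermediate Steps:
r(w(3)) + (-48 - 1*27)*25 = -9 + (-48 - 1*27)*25 = -9 + (-48 - 27)*25 = -9 - 75*25 = -9 - 1875 = -1884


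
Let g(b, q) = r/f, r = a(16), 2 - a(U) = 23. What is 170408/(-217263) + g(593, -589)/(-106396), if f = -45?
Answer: -90654154787/115579570740 ≈ -0.78434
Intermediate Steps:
a(U) = -21 (a(U) = 2 - 1*23 = 2 - 23 = -21)
r = -21
g(b, q) = 7/15 (g(b, q) = -21/(-45) = -21*(-1/45) = 7/15)
170408/(-217263) + g(593, -589)/(-106396) = 170408/(-217263) + (7/15)/(-106396) = 170408*(-1/217263) + (7/15)*(-1/106396) = -170408/217263 - 7/1595940 = -90654154787/115579570740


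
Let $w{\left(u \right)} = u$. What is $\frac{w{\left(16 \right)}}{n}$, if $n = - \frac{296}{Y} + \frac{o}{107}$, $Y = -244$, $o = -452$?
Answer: $- \frac{52216}{9827} \approx -5.3135$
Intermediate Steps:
$n = - \frac{19654}{6527}$ ($n = - \frac{296}{-244} - \frac{452}{107} = \left(-296\right) \left(- \frac{1}{244}\right) - \frac{452}{107} = \frac{74}{61} - \frac{452}{107} = - \frac{19654}{6527} \approx -3.0112$)
$\frac{w{\left(16 \right)}}{n} = \frac{16}{- \frac{19654}{6527}} = 16 \left(- \frac{6527}{19654}\right) = - \frac{52216}{9827}$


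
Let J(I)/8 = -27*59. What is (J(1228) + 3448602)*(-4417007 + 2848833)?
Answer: -5388023183292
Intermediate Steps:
J(I) = -12744 (J(I) = 8*(-27*59) = 8*(-1593) = -12744)
(J(1228) + 3448602)*(-4417007 + 2848833) = (-12744 + 3448602)*(-4417007 + 2848833) = 3435858*(-1568174) = -5388023183292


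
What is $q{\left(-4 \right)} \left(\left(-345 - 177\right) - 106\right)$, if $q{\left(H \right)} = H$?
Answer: $2512$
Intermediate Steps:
$q{\left(-4 \right)} \left(\left(-345 - 177\right) - 106\right) = - 4 \left(\left(-345 - 177\right) - 106\right) = - 4 \left(-522 - 106\right) = \left(-4\right) \left(-628\right) = 2512$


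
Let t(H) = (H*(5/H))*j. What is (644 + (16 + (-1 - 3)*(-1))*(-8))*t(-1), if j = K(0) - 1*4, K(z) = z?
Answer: -9680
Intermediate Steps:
j = -4 (j = 0 - 1*4 = 0 - 4 = -4)
t(H) = -20 (t(H) = (H*(5/H))*(-4) = 5*(-4) = -20)
(644 + (16 + (-1 - 3)*(-1))*(-8))*t(-1) = (644 + (16 + (-1 - 3)*(-1))*(-8))*(-20) = (644 + (16 - 4*(-1))*(-8))*(-20) = (644 + (16 + 4)*(-8))*(-20) = (644 + 20*(-8))*(-20) = (644 - 160)*(-20) = 484*(-20) = -9680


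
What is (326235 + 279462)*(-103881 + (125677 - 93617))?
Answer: -43501764237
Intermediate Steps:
(326235 + 279462)*(-103881 + (125677 - 93617)) = 605697*(-103881 + 32060) = 605697*(-71821) = -43501764237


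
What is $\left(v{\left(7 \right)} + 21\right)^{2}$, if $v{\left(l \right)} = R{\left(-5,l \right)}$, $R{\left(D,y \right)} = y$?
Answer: $784$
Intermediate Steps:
$v{\left(l \right)} = l$
$\left(v{\left(7 \right)} + 21\right)^{2} = \left(7 + 21\right)^{2} = 28^{2} = 784$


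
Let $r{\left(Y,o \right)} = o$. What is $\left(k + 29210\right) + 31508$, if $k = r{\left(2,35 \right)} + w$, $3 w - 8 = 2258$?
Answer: $\frac{184525}{3} \approx 61508.0$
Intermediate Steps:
$w = \frac{2266}{3}$ ($w = \frac{8}{3} + \frac{1}{3} \cdot 2258 = \frac{8}{3} + \frac{2258}{3} = \frac{2266}{3} \approx 755.33$)
$k = \frac{2371}{3}$ ($k = 35 + \frac{2266}{3} = \frac{2371}{3} \approx 790.33$)
$\left(k + 29210\right) + 31508 = \left(\frac{2371}{3} + 29210\right) + 31508 = \frac{90001}{3} + 31508 = \frac{184525}{3}$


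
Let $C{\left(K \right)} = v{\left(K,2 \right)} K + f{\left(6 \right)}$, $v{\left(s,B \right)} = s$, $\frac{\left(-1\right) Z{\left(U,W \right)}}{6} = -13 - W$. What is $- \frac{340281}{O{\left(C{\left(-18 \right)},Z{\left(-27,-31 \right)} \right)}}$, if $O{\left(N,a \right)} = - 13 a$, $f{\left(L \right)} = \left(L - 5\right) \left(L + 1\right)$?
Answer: $- \frac{12603}{52} \approx -242.37$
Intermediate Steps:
$f{\left(L \right)} = \left(1 + L\right) \left(-5 + L\right)$ ($f{\left(L \right)} = \left(-5 + L\right) \left(1 + L\right) = \left(1 + L\right) \left(-5 + L\right)$)
$Z{\left(U,W \right)} = 78 + 6 W$ ($Z{\left(U,W \right)} = - 6 \left(-13 - W\right) = 78 + 6 W$)
$C{\left(K \right)} = 7 + K^{2}$ ($C{\left(K \right)} = K K - \left(29 - 36\right) = K^{2} - -7 = K^{2} + 7 = 7 + K^{2}$)
$- \frac{340281}{O{\left(C{\left(-18 \right)},Z{\left(-27,-31 \right)} \right)}} = - \frac{340281}{\left(-13\right) \left(78 + 6 \left(-31\right)\right)} = - \frac{340281}{\left(-13\right) \left(78 - 186\right)} = - \frac{340281}{\left(-13\right) \left(-108\right)} = - \frac{340281}{1404} = \left(-340281\right) \frac{1}{1404} = - \frac{12603}{52}$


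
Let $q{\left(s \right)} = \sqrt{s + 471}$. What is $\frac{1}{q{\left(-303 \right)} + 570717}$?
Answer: $\frac{27177}{15510375901} - \frac{2 \sqrt{42}}{325717893921} \approx 1.7521 \cdot 10^{-6}$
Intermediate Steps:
$q{\left(s \right)} = \sqrt{471 + s}$
$\frac{1}{q{\left(-303 \right)} + 570717} = \frac{1}{\sqrt{471 - 303} + 570717} = \frac{1}{\sqrt{168} + 570717} = \frac{1}{2 \sqrt{42} + 570717} = \frac{1}{570717 + 2 \sqrt{42}}$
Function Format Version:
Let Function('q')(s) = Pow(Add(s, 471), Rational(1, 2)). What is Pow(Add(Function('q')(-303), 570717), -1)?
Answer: Add(Rational(27177, 15510375901), Mul(Rational(-2, 325717893921), Pow(42, Rational(1, 2)))) ≈ 1.7521e-6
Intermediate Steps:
Function('q')(s) = Pow(Add(471, s), Rational(1, 2))
Pow(Add(Function('q')(-303), 570717), -1) = Pow(Add(Pow(Add(471, -303), Rational(1, 2)), 570717), -1) = Pow(Add(Pow(168, Rational(1, 2)), 570717), -1) = Pow(Add(Mul(2, Pow(42, Rational(1, 2))), 570717), -1) = Pow(Add(570717, Mul(2, Pow(42, Rational(1, 2)))), -1)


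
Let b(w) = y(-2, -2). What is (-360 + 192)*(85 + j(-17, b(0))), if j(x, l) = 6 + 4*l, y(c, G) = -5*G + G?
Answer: -20664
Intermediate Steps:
y(c, G) = -4*G
b(w) = 8 (b(w) = -4*(-2) = 8)
(-360 + 192)*(85 + j(-17, b(0))) = (-360 + 192)*(85 + (6 + 4*8)) = -168*(85 + (6 + 32)) = -168*(85 + 38) = -168*123 = -20664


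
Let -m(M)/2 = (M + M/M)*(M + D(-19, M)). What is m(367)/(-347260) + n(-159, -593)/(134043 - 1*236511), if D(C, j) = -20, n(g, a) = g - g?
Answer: 63848/86815 ≈ 0.73545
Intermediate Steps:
n(g, a) = 0
m(M) = -2*(1 + M)*(-20 + M) (m(M) = -2*(M + M/M)*(M - 20) = -2*(M + 1)*(-20 + M) = -2*(1 + M)*(-20 + M))
m(367)/(-347260) + n(-159, -593)/(134043 - 1*236511) = (40 - 2*367**2 + 38*367)/(-347260) + 0/(134043 - 1*236511) = (40 - 2*134689 + 13946)*(-1/347260) + 0/(134043 - 236511) = (40 - 269378 + 13946)*(-1/347260) + 0/(-102468) = -255392*(-1/347260) + 0*(-1/102468) = 63848/86815 + 0 = 63848/86815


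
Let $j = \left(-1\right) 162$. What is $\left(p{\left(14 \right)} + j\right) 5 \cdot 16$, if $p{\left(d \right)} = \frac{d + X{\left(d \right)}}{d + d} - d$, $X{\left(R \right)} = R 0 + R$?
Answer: $-14000$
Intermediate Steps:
$j = -162$
$X{\left(R \right)} = R$ ($X{\left(R \right)} = 0 + R = R$)
$p{\left(d \right)} = 1 - d$ ($p{\left(d \right)} = \frac{d + d}{d + d} - d = \frac{2 d}{2 d} - d = 2 d \frac{1}{2 d} - d = 1 - d$)
$\left(p{\left(14 \right)} + j\right) 5 \cdot 16 = \left(\left(1 - 14\right) - 162\right) 5 \cdot 16 = \left(\left(1 - 14\right) - 162\right) 80 = \left(-13 - 162\right) 80 = \left(-175\right) 80 = -14000$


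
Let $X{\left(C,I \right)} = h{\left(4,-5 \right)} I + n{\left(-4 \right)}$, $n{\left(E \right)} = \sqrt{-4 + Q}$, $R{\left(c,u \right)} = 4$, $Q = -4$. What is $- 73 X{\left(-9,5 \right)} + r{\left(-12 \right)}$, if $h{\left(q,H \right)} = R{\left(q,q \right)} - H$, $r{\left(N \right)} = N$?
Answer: $-3297 - 146 i \sqrt{2} \approx -3297.0 - 206.48 i$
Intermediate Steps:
$h{\left(q,H \right)} = 4 - H$
$n{\left(E \right)} = 2 i \sqrt{2}$ ($n{\left(E \right)} = \sqrt{-4 - 4} = \sqrt{-8} = 2 i \sqrt{2}$)
$X{\left(C,I \right)} = 9 I + 2 i \sqrt{2}$ ($X{\left(C,I \right)} = \left(4 - -5\right) I + 2 i \sqrt{2} = \left(4 + 5\right) I + 2 i \sqrt{2} = 9 I + 2 i \sqrt{2}$)
$- 73 X{\left(-9,5 \right)} + r{\left(-12 \right)} = - 73 \left(9 \cdot 5 + 2 i \sqrt{2}\right) - 12 = - 73 \left(45 + 2 i \sqrt{2}\right) - 12 = \left(-3285 - 146 i \sqrt{2}\right) - 12 = -3297 - 146 i \sqrt{2}$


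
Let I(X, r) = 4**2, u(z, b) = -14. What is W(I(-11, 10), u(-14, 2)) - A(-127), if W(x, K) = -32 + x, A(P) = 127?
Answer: -143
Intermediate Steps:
I(X, r) = 16
W(I(-11, 10), u(-14, 2)) - A(-127) = (-32 + 16) - 1*127 = -16 - 127 = -143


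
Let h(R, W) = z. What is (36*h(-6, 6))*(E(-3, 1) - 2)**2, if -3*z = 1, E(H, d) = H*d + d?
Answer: -192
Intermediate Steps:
E(H, d) = d + H*d
z = -1/3 (z = -1/3*1 = -1/3 ≈ -0.33333)
h(R, W) = -1/3
(36*h(-6, 6))*(E(-3, 1) - 2)**2 = (36*(-1/3))*(1*(1 - 3) - 2)**2 = -12*(1*(-2) - 2)**2 = -12*(-2 - 2)**2 = -12*(-4)**2 = -12*16 = -192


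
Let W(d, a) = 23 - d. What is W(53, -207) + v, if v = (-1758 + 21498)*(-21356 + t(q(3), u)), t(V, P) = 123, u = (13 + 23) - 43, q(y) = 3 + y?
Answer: -419139450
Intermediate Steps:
u = -7 (u = 36 - 43 = -7)
v = -419139420 (v = (-1758 + 21498)*(-21356 + 123) = 19740*(-21233) = -419139420)
W(53, -207) + v = (23 - 1*53) - 419139420 = (23 - 53) - 419139420 = -30 - 419139420 = -419139450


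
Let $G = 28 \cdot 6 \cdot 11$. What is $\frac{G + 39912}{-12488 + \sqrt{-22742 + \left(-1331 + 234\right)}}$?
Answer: $- \frac{521498880}{155973983} - \frac{41760 i \sqrt{23839}}{155973983} \approx -3.3435 - 0.041338 i$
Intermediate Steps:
$G = 1848$ ($G = 168 \cdot 11 = 1848$)
$\frac{G + 39912}{-12488 + \sqrt{-22742 + \left(-1331 + 234\right)}} = \frac{1848 + 39912}{-12488 + \sqrt{-22742 + \left(-1331 + 234\right)}} = \frac{41760}{-12488 + \sqrt{-22742 - 1097}} = \frac{41760}{-12488 + \sqrt{-23839}} = \frac{41760}{-12488 + i \sqrt{23839}}$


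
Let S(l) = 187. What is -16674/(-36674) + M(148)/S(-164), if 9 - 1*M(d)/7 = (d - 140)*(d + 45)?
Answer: -17770186/311729 ≈ -57.005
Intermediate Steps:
M(d) = 63 - 7*(-140 + d)*(45 + d) (M(d) = 63 - 7*(d - 140)*(d + 45) = 63 - 7*(-140 + d)*(45 + d))
-16674/(-36674) + M(148)/S(-164) = -16674/(-36674) + (44163 - 7*148**2 + 665*148)/187 = -16674*(-1/36674) + (44163 - 7*21904 + 98420)*(1/187) = 8337/18337 + (44163 - 153328 + 98420)*(1/187) = 8337/18337 - 10745*1/187 = 8337/18337 - 10745/187 = -17770186/311729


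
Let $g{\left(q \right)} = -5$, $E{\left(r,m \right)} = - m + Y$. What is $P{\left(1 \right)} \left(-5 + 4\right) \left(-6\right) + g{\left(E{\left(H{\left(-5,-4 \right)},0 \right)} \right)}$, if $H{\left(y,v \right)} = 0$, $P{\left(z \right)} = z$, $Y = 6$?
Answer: $1$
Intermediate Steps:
$E{\left(r,m \right)} = 6 - m$ ($E{\left(r,m \right)} = - m + 6 = 6 - m$)
$P{\left(1 \right)} \left(-5 + 4\right) \left(-6\right) + g{\left(E{\left(H{\left(-5,-4 \right)},0 \right)} \right)} = 1 \left(-5 + 4\right) \left(-6\right) - 5 = 1 \left(\left(-1\right) \left(-6\right)\right) - 5 = 1 \cdot 6 - 5 = 6 - 5 = 1$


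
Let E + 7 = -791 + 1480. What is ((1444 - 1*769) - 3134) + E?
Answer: -1777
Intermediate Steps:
E = 682 (E = -7 + (-791 + 1480) = -7 + 689 = 682)
((1444 - 1*769) - 3134) + E = ((1444 - 1*769) - 3134) + 682 = ((1444 - 769) - 3134) + 682 = (675 - 3134) + 682 = -2459 + 682 = -1777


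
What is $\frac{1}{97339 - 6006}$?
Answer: $\frac{1}{91333} \approx 1.0949 \cdot 10^{-5}$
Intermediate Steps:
$\frac{1}{97339 - 6006} = \frac{1}{91333}$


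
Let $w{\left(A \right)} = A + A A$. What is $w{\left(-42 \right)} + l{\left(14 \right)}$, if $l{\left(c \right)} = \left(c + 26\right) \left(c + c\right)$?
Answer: $2842$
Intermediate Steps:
$w{\left(A \right)} = A + A^{2}$
$l{\left(c \right)} = 2 c \left(26 + c\right)$ ($l{\left(c \right)} = \left(26 + c\right) 2 c = 2 c \left(26 + c\right)$)
$w{\left(-42 \right)} + l{\left(14 \right)} = - 42 \left(1 - 42\right) + 2 \cdot 14 \left(26 + 14\right) = \left(-42\right) \left(-41\right) + 2 \cdot 14 \cdot 40 = 1722 + 1120 = 2842$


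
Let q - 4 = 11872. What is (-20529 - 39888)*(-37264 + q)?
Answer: 1533866796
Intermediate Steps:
q = 11876 (q = 4 + 11872 = 11876)
(-20529 - 39888)*(-37264 + q) = (-20529 - 39888)*(-37264 + 11876) = -60417*(-25388) = 1533866796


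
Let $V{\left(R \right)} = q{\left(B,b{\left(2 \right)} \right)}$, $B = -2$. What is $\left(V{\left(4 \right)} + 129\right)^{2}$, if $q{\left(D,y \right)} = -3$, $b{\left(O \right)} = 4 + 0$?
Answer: $15876$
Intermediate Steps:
$b{\left(O \right)} = 4$
$V{\left(R \right)} = -3$
$\left(V{\left(4 \right)} + 129\right)^{2} = \left(-3 + 129\right)^{2} = 126^{2} = 15876$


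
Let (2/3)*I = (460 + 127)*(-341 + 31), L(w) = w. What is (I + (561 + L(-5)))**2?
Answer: 74201215201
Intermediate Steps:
I = -272955 (I = 3*((460 + 127)*(-341 + 31))/2 = 3*(587*(-310))/2 = (3/2)*(-181970) = -272955)
(I + (561 + L(-5)))**2 = (-272955 + (561 - 5))**2 = (-272955 + 556)**2 = (-272399)**2 = 74201215201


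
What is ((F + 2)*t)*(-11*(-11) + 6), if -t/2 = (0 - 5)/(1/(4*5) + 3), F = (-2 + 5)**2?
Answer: 279400/61 ≈ 4580.3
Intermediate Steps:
F = 9 (F = 3**2 = 9)
t = 200/61 (t = -2*(0 - 5)/(1/(4*5) + 3) = -(-10)/(1/20 + 3) = -(-10)/61/20 = -(-10)*20/61 = -2*(-100/61) = 200/61 ≈ 3.2787)
((F + 2)*t)*(-11*(-11) + 6) = ((9 + 2)*(200/61))*(-11*(-11) + 6) = (11*(200/61))*(121 + 6) = (2200/61)*127 = 279400/61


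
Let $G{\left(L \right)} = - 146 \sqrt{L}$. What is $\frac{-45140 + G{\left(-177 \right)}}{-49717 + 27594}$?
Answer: $\frac{45140}{22123} + \frac{146 i \sqrt{177}}{22123} \approx 2.0404 + 0.0878 i$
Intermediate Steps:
$\frac{-45140 + G{\left(-177 \right)}}{-49717 + 27594} = \frac{-45140 - 146 \sqrt{-177}}{-49717 + 27594} = \frac{-45140 - 146 i \sqrt{177}}{-22123} = \left(-45140 - 146 i \sqrt{177}\right) \left(- \frac{1}{22123}\right) = \frac{45140}{22123} + \frac{146 i \sqrt{177}}{22123}$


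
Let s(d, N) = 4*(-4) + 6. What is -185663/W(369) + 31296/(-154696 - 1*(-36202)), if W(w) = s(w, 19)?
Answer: 3666606427/197490 ≈ 18566.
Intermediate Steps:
s(d, N) = -10 (s(d, N) = -16 + 6 = -10)
W(w) = -10
-185663/W(369) + 31296/(-154696 - 1*(-36202)) = -185663/(-10) + 31296/(-154696 - 1*(-36202)) = -185663*(-⅒) + 31296/(-154696 + 36202) = 185663/10 + 31296/(-118494) = 185663/10 + 31296*(-1/118494) = 185663/10 - 5216/19749 = 3666606427/197490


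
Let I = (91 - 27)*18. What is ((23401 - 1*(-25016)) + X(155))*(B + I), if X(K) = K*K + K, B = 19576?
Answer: 1504790616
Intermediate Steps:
X(K) = K + K² (X(K) = K² + K = K + K²)
I = 1152 (I = 64*18 = 1152)
((23401 - 1*(-25016)) + X(155))*(B + I) = ((23401 - 1*(-25016)) + 155*(1 + 155))*(19576 + 1152) = ((23401 + 25016) + 155*156)*20728 = (48417 + 24180)*20728 = 72597*20728 = 1504790616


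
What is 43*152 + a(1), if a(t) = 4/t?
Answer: 6540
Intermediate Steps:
43*152 + a(1) = 43*152 + 4/1 = 6536 + 4*1 = 6536 + 4 = 6540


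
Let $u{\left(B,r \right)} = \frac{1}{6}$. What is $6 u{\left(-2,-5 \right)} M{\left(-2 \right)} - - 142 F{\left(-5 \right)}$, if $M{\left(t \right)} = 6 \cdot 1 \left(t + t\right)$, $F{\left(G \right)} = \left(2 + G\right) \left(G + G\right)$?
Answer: $4236$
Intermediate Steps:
$u{\left(B,r \right)} = \frac{1}{6}$
$F{\left(G \right)} = 2 G \left(2 + G\right)$ ($F{\left(G \right)} = \left(2 + G\right) 2 G = 2 G \left(2 + G\right)$)
$M{\left(t \right)} = 12 t$ ($M{\left(t \right)} = 6 \cdot 2 t = 12 t$)
$6 u{\left(-2,-5 \right)} M{\left(-2 \right)} - - 142 F{\left(-5 \right)} = 6 \cdot \frac{1}{6} \cdot 12 \left(-2\right) - - 142 \cdot 2 \left(-5\right) \left(2 - 5\right) = 1 \left(-24\right) - - 142 \cdot 2 \left(-5\right) \left(-3\right) = -24 - \left(-142\right) 30 = -24 - -4260 = -24 + 4260 = 4236$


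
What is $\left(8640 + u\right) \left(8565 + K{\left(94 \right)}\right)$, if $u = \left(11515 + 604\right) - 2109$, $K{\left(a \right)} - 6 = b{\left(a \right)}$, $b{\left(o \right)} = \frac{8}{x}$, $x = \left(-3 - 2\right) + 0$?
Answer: $159819310$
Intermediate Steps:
$x = -5$ ($x = -5 + 0 = -5$)
$b{\left(o \right)} = - \frac{8}{5}$ ($b{\left(o \right)} = \frac{8}{-5} = 8 \left(- \frac{1}{5}\right) = - \frac{8}{5}$)
$K{\left(a \right)} = \frac{22}{5}$ ($K{\left(a \right)} = 6 - \frac{8}{5} = \frac{22}{5}$)
$u = 10010$ ($u = 12119 - 2109 = 10010$)
$\left(8640 + u\right) \left(8565 + K{\left(94 \right)}\right) = \left(8640 + 10010\right) \left(8565 + \frac{22}{5}\right) = 18650 \cdot \frac{42847}{5} = 159819310$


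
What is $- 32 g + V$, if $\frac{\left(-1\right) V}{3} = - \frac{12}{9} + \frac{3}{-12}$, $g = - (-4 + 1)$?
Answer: $- \frac{365}{4} \approx -91.25$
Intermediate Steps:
$g = 3$ ($g = \left(-1\right) \left(-3\right) = 3$)
$V = \frac{19}{4}$ ($V = - 3 \left(- \frac{12}{9} + \frac{3}{-12}\right) = - 3 \left(\left(-12\right) \frac{1}{9} + 3 \left(- \frac{1}{12}\right)\right) = - 3 \left(- \frac{4}{3} - \frac{1}{4}\right) = \left(-3\right) \left(- \frac{19}{12}\right) = \frac{19}{4} \approx 4.75$)
$- 32 g + V = \left(-32\right) 3 + \frac{19}{4} = -96 + \frac{19}{4} = - \frac{365}{4}$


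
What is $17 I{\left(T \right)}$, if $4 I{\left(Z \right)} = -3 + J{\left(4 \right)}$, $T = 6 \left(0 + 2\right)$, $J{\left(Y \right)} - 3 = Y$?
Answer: $17$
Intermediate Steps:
$J{\left(Y \right)} = 3 + Y$
$T = 12$ ($T = 6 \cdot 2 = 12$)
$I{\left(Z \right)} = 1$ ($I{\left(Z \right)} = \frac{-3 + \left(3 + 4\right)}{4} = \frac{-3 + 7}{4} = \frac{1}{4} \cdot 4 = 1$)
$17 I{\left(T \right)} = 17 \cdot 1 = 17$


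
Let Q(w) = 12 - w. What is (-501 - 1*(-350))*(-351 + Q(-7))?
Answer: 50132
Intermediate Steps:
(-501 - 1*(-350))*(-351 + Q(-7)) = (-501 - 1*(-350))*(-351 + (12 - 1*(-7))) = (-501 + 350)*(-351 + (12 + 7)) = -151*(-351 + 19) = -151*(-332) = 50132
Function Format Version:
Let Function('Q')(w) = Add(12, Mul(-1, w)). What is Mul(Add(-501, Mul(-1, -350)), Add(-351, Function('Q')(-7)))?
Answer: 50132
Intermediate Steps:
Mul(Add(-501, Mul(-1, -350)), Add(-351, Function('Q')(-7))) = Mul(Add(-501, Mul(-1, -350)), Add(-351, Add(12, Mul(-1, -7)))) = Mul(Add(-501, 350), Add(-351, Add(12, 7))) = Mul(-151, Add(-351, 19)) = Mul(-151, -332) = 50132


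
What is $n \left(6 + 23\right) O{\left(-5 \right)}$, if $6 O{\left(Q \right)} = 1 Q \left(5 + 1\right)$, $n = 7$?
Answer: $-1015$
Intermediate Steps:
$O{\left(Q \right)} = Q$ ($O{\left(Q \right)} = \frac{1 Q \left(5 + 1\right)}{6} = \frac{1 Q 6}{6} = \frac{1 \cdot 6 Q}{6} = \frac{6 Q}{6} = Q$)
$n \left(6 + 23\right) O{\left(-5 \right)} = 7 \left(6 + 23\right) \left(-5\right) = 7 \cdot 29 \left(-5\right) = 203 \left(-5\right) = -1015$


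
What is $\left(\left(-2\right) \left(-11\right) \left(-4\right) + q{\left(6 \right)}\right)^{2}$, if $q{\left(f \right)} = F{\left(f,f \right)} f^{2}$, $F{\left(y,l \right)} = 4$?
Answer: $3136$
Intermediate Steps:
$q{\left(f \right)} = 4 f^{2}$
$\left(\left(-2\right) \left(-11\right) \left(-4\right) + q{\left(6 \right)}\right)^{2} = \left(\left(-2\right) \left(-11\right) \left(-4\right) + 4 \cdot 6^{2}\right)^{2} = \left(22 \left(-4\right) + 4 \cdot 36\right)^{2} = \left(-88 + 144\right)^{2} = 56^{2} = 3136$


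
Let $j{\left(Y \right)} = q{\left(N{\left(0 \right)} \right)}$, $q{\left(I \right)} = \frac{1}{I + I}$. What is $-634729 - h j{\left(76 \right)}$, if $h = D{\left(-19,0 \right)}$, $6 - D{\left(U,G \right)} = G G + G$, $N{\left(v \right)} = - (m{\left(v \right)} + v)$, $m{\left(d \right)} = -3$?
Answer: $-634730$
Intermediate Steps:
$N{\left(v \right)} = 3 - v$ ($N{\left(v \right)} = - (-3 + v) = 3 - v$)
$D{\left(U,G \right)} = 6 - G - G^{2}$ ($D{\left(U,G \right)} = 6 - \left(G G + G\right) = 6 - \left(G^{2} + G\right) = 6 - \left(G + G^{2}\right) = 6 - G - G^{2}$)
$q{\left(I \right)} = \frac{1}{2 I}$
$j{\left(Y \right)} = \frac{1}{6}$ ($j{\left(Y \right)} = \frac{1}{2 \left(3 - 0\right)} = \frac{1}{2 \left(3 + 0\right)} = \frac{1}{2 \cdot 3} = \frac{1}{2} \cdot \frac{1}{3} = \frac{1}{6}$)
$h = 6$ ($h = 6 - 0 - 0^{2} = 6 + 0 - 0 = 6 + 0 + 0 = 6$)
$-634729 - h j{\left(76 \right)} = -634729 - 6 \cdot \frac{1}{6} = -634729 - 1 = -634730$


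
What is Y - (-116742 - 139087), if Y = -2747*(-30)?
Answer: 338239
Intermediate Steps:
Y = 82410
Y - (-116742 - 139087) = 82410 - (-116742 - 139087) = 82410 - 1*(-255829) = 82410 + 255829 = 338239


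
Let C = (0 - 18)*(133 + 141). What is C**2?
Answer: 24324624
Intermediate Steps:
C = -4932 (C = -18*274 = -4932)
C**2 = (-4932)**2 = 24324624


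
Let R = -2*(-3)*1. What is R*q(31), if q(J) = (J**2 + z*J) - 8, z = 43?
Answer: 13716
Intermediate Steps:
R = 6 (R = 6*1 = 6)
q(J) = -8 + J**2 + 43*J (q(J) = (J**2 + 43*J) - 8 = -8 + J**2 + 43*J)
R*q(31) = 6*(-8 + 31**2 + 43*31) = 6*(-8 + 961 + 1333) = 6*2286 = 13716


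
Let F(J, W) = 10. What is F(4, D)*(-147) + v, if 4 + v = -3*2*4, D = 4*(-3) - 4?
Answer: -1498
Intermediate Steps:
D = -16 (D = -12 - 4 = -16)
v = -28 (v = -4 - 3*2*4 = -4 - 6*4 = -4 - 24 = -28)
F(4, D)*(-147) + v = 10*(-147) - 28 = -1470 - 28 = -1498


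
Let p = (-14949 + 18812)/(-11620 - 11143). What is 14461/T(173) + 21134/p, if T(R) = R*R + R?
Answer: -14481210867841/116284026 ≈ -1.2453e+5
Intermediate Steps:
T(R) = R + R**2 (T(R) = R**2 + R = R + R**2)
p = -3863/22763 (p = 3863/(-22763) = 3863*(-1/22763) = -3863/22763 ≈ -0.16971)
14461/T(173) + 21134/p = 14461/((173*(1 + 173))) + 21134/(-3863/22763) = 14461/((173*174)) + 21134*(-22763/3863) = 14461/30102 - 481073242/3863 = -14481210867841/116284026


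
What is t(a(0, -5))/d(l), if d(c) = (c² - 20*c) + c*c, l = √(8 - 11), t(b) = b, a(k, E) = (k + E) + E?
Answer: 5*√3/(3*(√3 + 10*I)) ≈ 0.048544 - 0.28027*I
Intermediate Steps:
a(k, E) = k + 2*E (a(k, E) = (E + k) + E = k + 2*E)
l = I*√3 (l = √(-3) = I*√3 ≈ 1.732*I)
d(c) = -20*c + 2*c² (d(c) = (c² - 20*c) + c² = -20*c + 2*c²)
t(a(0, -5))/d(l) = (0 + 2*(-5))/((2*(I*√3)*(-10 + I*√3))) = (0 - 10)/((2*I*√3*(-10 + I*√3))) = -(-5)*I*√3/(3*(-10 + I*√3)) = 5*I*√3/(3*(-10 + I*√3))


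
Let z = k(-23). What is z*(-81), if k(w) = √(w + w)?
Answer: -81*I*√46 ≈ -549.37*I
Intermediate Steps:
k(w) = √2*√w (k(w) = √(2*w) = √2*√w)
z = I*√46 (z = √2*√(-23) = √2*(I*√23) = I*√46 ≈ 6.7823*I)
z*(-81) = (I*√46)*(-81) = -81*I*√46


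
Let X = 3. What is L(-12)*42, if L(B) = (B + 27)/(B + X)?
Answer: -70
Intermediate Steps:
L(B) = (27 + B)/(3 + B) (L(B) = (B + 27)/(B + 3) = (27 + B)/(3 + B))
L(-12)*42 = ((27 - 12)/(3 - 12))*42 = (15/(-9))*42 = -⅑*15*42 = -5/3*42 = -70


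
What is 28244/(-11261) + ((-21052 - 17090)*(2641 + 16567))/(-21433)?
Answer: 8249558373244/241357013 ≈ 34180.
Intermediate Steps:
28244/(-11261) + ((-21052 - 17090)*(2641 + 16567))/(-21433) = 28244*(-1/11261) - 38142*19208*(-1/21433) = -28244/11261 - 732631536*(-1/21433) = -28244/11261 + 732631536/21433 = 8249558373244/241357013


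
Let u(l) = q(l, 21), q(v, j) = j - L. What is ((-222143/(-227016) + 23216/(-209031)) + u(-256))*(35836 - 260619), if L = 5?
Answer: -59973488607195293/15817793832 ≈ -3.7915e+6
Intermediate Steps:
q(v, j) = -5 + j (q(v, j) = j - 1*5 = j - 5 = -5 + j)
u(l) = 16 (u(l) = -5 + 21 = 16)
((-222143/(-227016) + 23216/(-209031)) + u(-256))*(35836 - 260619) = ((-222143/(-227016) + 23216/(-209031)) + 16)*(35836 - 260619) = ((-222143*(-1/227016) + 23216*(-1/209031)) + 16)*(-224783) = ((222143/227016 - 23216/209031) + 16)*(-224783) = (13721456659/15817793832 + 16)*(-224783) = (266806157971/15817793832)*(-224783) = -59973488607195293/15817793832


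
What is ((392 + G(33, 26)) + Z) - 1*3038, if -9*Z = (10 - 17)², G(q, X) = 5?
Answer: -23818/9 ≈ -2646.4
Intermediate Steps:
Z = -49/9 (Z = -(10 - 17)²/9 = -⅑*(-7)² = -⅑*49 = -49/9 ≈ -5.4444)
((392 + G(33, 26)) + Z) - 1*3038 = ((392 + 5) - 49/9) - 1*3038 = (397 - 49/9) - 3038 = 3524/9 - 3038 = -23818/9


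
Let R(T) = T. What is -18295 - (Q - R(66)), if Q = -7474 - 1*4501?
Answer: -6254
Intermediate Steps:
Q = -11975 (Q = -7474 - 4501 = -11975)
-18295 - (Q - R(66)) = -18295 - (-11975 - 1*66) = -18295 - (-11975 - 66) = -18295 - 1*(-12041) = -18295 + 12041 = -6254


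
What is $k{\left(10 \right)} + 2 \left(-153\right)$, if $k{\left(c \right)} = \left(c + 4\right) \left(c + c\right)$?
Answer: $-26$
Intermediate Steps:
$k{\left(c \right)} = 2 c \left(4 + c\right)$ ($k{\left(c \right)} = \left(4 + c\right) 2 c = 2 c \left(4 + c\right)$)
$k{\left(10 \right)} + 2 \left(-153\right) = 2 \cdot 10 \left(4 + 10\right) + 2 \left(-153\right) = 2 \cdot 10 \cdot 14 - 306 = 280 - 306 = -26$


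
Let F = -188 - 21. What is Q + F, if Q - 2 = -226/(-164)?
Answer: -16861/82 ≈ -205.62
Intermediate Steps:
F = -209
Q = 277/82 (Q = 2 - 226/(-164) = 2 - 226*(-1/164) = 2 + 113/82 = 277/82 ≈ 3.3780)
Q + F = 277/82 - 209 = -16861/82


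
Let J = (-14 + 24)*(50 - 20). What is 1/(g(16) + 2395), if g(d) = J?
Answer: 1/2695 ≈ 0.00037106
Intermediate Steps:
J = 300 (J = 10*30 = 300)
g(d) = 300
1/(g(16) + 2395) = 1/(300 + 2395) = 1/2695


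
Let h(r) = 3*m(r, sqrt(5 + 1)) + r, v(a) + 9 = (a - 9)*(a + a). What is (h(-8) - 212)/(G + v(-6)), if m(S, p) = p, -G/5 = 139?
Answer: 55/131 - 3*sqrt(6)/524 ≈ 0.40582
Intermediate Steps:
G = -695 (G = -5*139 = -695)
v(a) = -9 + 2*a*(-9 + a) (v(a) = -9 + (a - 9)*(a + a) = -9 + (-9 + a)*(2*a) = -9 + 2*a*(-9 + a))
h(r) = r + 3*sqrt(6) (h(r) = 3*sqrt(5 + 1) + r = 3*sqrt(6) + r = r + 3*sqrt(6))
(h(-8) - 212)/(G + v(-6)) = ((-8 + 3*sqrt(6)) - 212)/(-695 + (-9 - 18*(-6) + 2*(-6)**2)) = (-220 + 3*sqrt(6))/(-695 + (-9 + 108 + 2*36)) = (-220 + 3*sqrt(6))/(-695 + (-9 + 108 + 72)) = (-220 + 3*sqrt(6))/(-695 + 171) = (-220 + 3*sqrt(6))/(-524) = (-220 + 3*sqrt(6))*(-1/524) = 55/131 - 3*sqrt(6)/524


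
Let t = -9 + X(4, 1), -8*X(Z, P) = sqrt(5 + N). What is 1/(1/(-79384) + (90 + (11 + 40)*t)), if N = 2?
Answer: -166097961332/61162094883179 + 20087049516*sqrt(7)/428134664182253 ≈ -0.0025916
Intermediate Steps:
X(Z, P) = -sqrt(7)/8 (X(Z, P) = -sqrt(5 + 2)/8 = -sqrt(7)/8)
t = -9 - sqrt(7)/8 ≈ -9.3307
1/(1/(-79384) + (90 + (11 + 40)*t)) = 1/(1/(-79384) + (90 + (11 + 40)*(-9 - sqrt(7)/8))) = 1/(-1/79384 + (90 + 51*(-9 - sqrt(7)/8))) = 1/(-1/79384 + (90 + (-459 - 51*sqrt(7)/8))) = 1/(-1/79384 + (-369 - 51*sqrt(7)/8)) = 1/(-29292697/79384 - 51*sqrt(7)/8)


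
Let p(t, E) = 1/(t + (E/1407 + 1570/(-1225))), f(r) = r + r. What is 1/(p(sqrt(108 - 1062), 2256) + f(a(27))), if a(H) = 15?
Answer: 61701170954/1851058093205 + 32334267*I*sqrt(106)/9255290466025 ≈ 0.033333 + 3.5969e-5*I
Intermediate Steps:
f(r) = 2*r
p(t, E) = 1/(-314/245 + t + E/1407) (p(t, E) = 1/(t + (E*(1/1407) + 1570*(-1/1225))) = 1/(t + (E/1407 - 314/245)) = 1/(t + (-314/245 + E/1407)) = 1/(-314/245 + t + E/1407))
1/(p(sqrt(108 - 1062), 2256) + f(a(27))) = 1/(49245/(-63114 + 35*2256 + 49245*sqrt(108 - 1062)) + 2*15) = 1/(49245/(-63114 + 78960 + 49245*sqrt(-954)) + 30) = 1/(49245/(-63114 + 78960 + 49245*(3*I*sqrt(106))) + 30) = 1/(49245/(-63114 + 78960 + 147735*I*sqrt(106)) + 30) = 1/(49245/(15846 + 147735*I*sqrt(106)) + 30) = 1/(30 + 49245/(15846 + 147735*I*sqrt(106)))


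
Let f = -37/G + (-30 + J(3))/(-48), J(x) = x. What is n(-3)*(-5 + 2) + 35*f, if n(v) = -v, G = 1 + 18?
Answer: -17471/304 ≈ -57.470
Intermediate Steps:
G = 19
f = -421/304 (f = -37/19 + (-30 + 3)/(-48) = -37*1/19 - 27*(-1/48) = -37/19 + 9/16 = -421/304 ≈ -1.3849)
n(-3)*(-5 + 2) + 35*f = (-1*(-3))*(-5 + 2) + 35*(-421/304) = 3*(-3) - 14735/304 = -9 - 14735/304 = -17471/304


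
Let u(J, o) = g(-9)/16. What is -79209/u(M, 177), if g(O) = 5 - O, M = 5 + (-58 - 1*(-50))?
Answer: -633672/7 ≈ -90525.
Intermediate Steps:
M = -3 (M = 5 + (-58 + 50) = 5 - 8 = -3)
u(J, o) = 7/8 (u(J, o) = (5 - 1*(-9))/16 = (5 + 9)*(1/16) = 14*(1/16) = 7/8)
-79209/u(M, 177) = -79209/7/8 = -79209*8/7 = -633672/7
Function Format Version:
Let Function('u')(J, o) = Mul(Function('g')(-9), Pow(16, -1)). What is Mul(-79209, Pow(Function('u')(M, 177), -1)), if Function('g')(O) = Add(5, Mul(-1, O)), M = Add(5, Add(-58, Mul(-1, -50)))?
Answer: Rational(-633672, 7) ≈ -90525.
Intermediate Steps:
M = -3 (M = Add(5, Add(-58, 50)) = Add(5, -8) = -3)
Function('u')(J, o) = Rational(7, 8) (Function('u')(J, o) = Mul(Add(5, Mul(-1, -9)), Pow(16, -1)) = Mul(Add(5, 9), Rational(1, 16)) = Mul(14, Rational(1, 16)) = Rational(7, 8))
Mul(-79209, Pow(Function('u')(M, 177), -1)) = Mul(-79209, Pow(Rational(7, 8), -1)) = Mul(-79209, Rational(8, 7)) = Rational(-633672, 7)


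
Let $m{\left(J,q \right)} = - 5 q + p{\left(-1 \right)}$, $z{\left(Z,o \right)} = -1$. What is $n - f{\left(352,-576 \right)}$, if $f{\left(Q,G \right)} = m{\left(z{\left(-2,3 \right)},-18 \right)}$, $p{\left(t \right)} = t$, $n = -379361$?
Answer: $-379450$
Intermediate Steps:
$m{\left(J,q \right)} = -1 - 5 q$ ($m{\left(J,q \right)} = - 5 q - 1 = -1 - 5 q$)
$f{\left(Q,G \right)} = 89$ ($f{\left(Q,G \right)} = -1 - -90 = -1 + 90 = 89$)
$n - f{\left(352,-576 \right)} = -379361 - 89 = -379450$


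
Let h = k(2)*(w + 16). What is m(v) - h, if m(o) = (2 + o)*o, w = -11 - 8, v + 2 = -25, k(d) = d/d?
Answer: 678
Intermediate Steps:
k(d) = 1
v = -27 (v = -2 - 25 = -27)
w = -19
h = -3 (h = 1*(-19 + 16) = 1*(-3) = -3)
m(o) = o*(2 + o)
m(v) - h = -27*(2 - 27) - 1*(-3) = -27*(-25) + 3 = 675 + 3 = 678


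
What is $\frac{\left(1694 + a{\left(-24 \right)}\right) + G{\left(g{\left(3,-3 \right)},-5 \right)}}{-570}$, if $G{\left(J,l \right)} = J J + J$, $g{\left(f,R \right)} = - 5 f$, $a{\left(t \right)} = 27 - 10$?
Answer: $- \frac{1921}{570} \approx -3.3702$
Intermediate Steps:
$a{\left(t \right)} = 17$ ($a{\left(t \right)} = 27 - 10 = 17$)
$G{\left(J,l \right)} = J + J^{2}$ ($G{\left(J,l \right)} = J^{2} + J = J + J^{2}$)
$\frac{\left(1694 + a{\left(-24 \right)}\right) + G{\left(g{\left(3,-3 \right)},-5 \right)}}{-570} = \frac{\left(1694 + 17\right) + \left(-5\right) 3 \left(1 - 15\right)}{-570} = \left(1711 - 15 \left(1 - 15\right)\right) \left(- \frac{1}{570}\right) = \left(1711 - -210\right) \left(- \frac{1}{570}\right) = \left(1711 + 210\right) \left(- \frac{1}{570}\right) = 1921 \left(- \frac{1}{570}\right) = - \frac{1921}{570}$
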